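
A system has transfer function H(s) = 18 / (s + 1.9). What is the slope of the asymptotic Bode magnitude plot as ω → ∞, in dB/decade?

With 0 zeros and 1 pole, the high-frequency asymptotic slope is 20 × (0 − 1) = -20 dB/decade.

-20 dB/decade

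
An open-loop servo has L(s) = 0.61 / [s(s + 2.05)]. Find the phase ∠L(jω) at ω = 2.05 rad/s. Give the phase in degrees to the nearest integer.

∠(j2.05 + 2.05) = arctan(2.05/2.05) = 45.00°
∠(j2.05) = 90.00°
∠L(j2.05) = − (45.00° + 90.00°) = -135.00°

-135 deg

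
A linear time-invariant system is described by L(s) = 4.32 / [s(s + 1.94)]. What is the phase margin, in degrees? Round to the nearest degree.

49°

Gain crossover: |L(jω)| = 1 at ω ≈ 1.68 rad s⁻¹.
∠L(j1.68) = −90° − arctan(1.68/1.94) ≈ -130.93°
PM = 180° + (-130.93°) = 49.07°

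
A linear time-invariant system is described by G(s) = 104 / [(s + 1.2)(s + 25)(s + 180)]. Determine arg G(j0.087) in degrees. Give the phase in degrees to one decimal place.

-4.4°

∠(j0.087 + 1.2) = arctan(0.087/1.2) = 4.15°
∠(j0.087 + 25) = arctan(0.087/25) = 0.20°
∠(j0.087 + 180) = arctan(0.087/180) = 0.03°
∠G(j0.087) = − (4.15° + 0.20° + 0.03°) = -4.37°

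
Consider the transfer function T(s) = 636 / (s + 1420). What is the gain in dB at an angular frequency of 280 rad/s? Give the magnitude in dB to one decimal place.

-7.1 dB

|j280 + 1420| = √(280² + 1420²) = 1447
|T(j280)| = 636 / 1447 = 0.43943
20 log₁₀(0.43943) = -7.14 dB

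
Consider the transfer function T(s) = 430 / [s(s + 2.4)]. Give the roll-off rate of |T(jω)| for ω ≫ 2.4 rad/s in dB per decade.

With 0 zeros and 2 poles, the high-frequency asymptotic slope is 20 × (0 − 2) = -40 dB/decade.

-40 dB/decade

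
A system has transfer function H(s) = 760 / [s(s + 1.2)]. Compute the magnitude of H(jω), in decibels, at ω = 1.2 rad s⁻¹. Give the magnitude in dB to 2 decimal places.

51.44 dB

|j1.2 + 1.2| = √(1.2² + 1.2²) = 1.697
|j1.2| = 1.2
|H(j1.2)| = 760 / (1.697 × 1.2) = 373.2
20 log₁₀(373.2) = 51.439 dB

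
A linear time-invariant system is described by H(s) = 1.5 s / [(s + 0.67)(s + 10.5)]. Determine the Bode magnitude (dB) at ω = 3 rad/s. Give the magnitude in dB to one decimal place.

-17.5 dB

|j3| = 3
|j3 + 0.67| = √(3² + 0.67²) = 3.074
|j3 + 10.5| = √(3² + 10.5²) = 10.92
|H(j3)| = 1.5 × 3 / (3.074 × 10.92) = 0.13406
20 log₁₀(0.13406) = -17.45 dB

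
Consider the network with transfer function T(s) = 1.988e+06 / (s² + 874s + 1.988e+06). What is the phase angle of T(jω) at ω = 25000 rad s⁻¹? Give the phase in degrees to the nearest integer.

-178°

∠[(j25000)² + 874(j25000) + 1.988e+06] = ∠[-6.2301e+08 + j2.185e+07] = 177.99°
∠T(j25000) = −177.99° = -177.99°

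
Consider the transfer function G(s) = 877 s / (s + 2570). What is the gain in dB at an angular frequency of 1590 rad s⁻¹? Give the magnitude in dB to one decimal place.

53.3 dB

|j1590| = 1590
|j1590 + 2570| = √(1590² + 2570²) = 3022
|G(j1590)| = 877 × 1590 / 3022 = 461.41
20 log₁₀(461.41) = 53.28 dB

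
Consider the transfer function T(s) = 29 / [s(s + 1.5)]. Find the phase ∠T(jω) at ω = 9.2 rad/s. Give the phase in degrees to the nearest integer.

-171 deg

∠(j9.2 + 1.5) = arctan(9.2/1.5) = 80.74°
∠(j9.2) = 90.00°
∠T(j9.2) = − (80.74° + 90.00°) = -170.74°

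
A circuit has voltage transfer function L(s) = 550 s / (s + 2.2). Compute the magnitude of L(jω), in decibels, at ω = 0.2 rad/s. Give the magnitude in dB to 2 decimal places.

|j0.2| = 0.2
|j0.2 + 2.2| = √(0.2² + 2.2²) = 2.209
|L(j0.2)| = 550 × 0.2 / 2.209 = 49.795
20 log₁₀(49.795) = 33.944 dB

33.94 dB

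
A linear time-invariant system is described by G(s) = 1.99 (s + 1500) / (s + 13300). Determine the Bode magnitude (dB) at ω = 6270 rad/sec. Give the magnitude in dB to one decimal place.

|j6270 + 1500| = √(6270² + 1500²) = 6447
|j6270 + 13300| = √(6270² + 13300²) = 1.47e+04
|G(j6270)| = 1.99 × 6447 / 1.47e+04 = 0.87252
20 log₁₀(0.87252) = -1.18 dB

-1.2 dB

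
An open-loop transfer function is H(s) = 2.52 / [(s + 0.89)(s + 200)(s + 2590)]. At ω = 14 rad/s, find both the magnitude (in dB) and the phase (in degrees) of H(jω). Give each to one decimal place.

|j14 + 0.89| = √(14² + 0.89²) = 14.03
|j14 + 200| = √(14² + 200²) = 200.5
|j14 + 2590| = √(14² + 2590²) = 2590
|H(j14)| = 2.52 / (14.03 × 200.5 × 2590) = 3.4594e-07
20 log₁₀(3.4594e-07) = -129.22 dB
∠(j14 + 0.89) = arctan(14/0.89) = 86.36°
∠(j14 + 200) = arctan(14/200) = 4.00°
∠(j14 + 2590) = arctan(14/2590) = 0.31°
∠H(j14) = − (86.36° + 4.00° + 0.31°) = -90.68°

|H| = -129.2 dB, ∠H = -90.7 deg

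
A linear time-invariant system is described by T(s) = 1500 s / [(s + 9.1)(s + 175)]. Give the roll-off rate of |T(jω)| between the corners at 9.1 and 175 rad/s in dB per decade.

In this band the factors already past their corner are: 1 differentiator zero, pole at 9.1; net slope = 0 dB/decade.

0 dB/decade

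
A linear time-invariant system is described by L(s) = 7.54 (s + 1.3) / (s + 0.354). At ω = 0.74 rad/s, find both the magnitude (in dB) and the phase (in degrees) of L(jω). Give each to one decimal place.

|L| = 22.8 dB, ∠L = -34.8°

|j0.74 + 1.3| = √(0.74² + 1.3²) = 1.496
|j0.74 + 0.354| = √(0.74² + 0.354²) = 0.8203
|L(j0.74)| = 7.54 × 1.496 / 0.8203 = 13.749
20 log₁₀(13.749) = 22.77 dB
∠(j0.74 + 1.3) = arctan(0.74/1.3) = 29.65°
∠(j0.74 + 0.354) = arctan(0.74/0.354) = 64.43°
∠L(j0.74) = 29.65° − 64.43° = -34.78°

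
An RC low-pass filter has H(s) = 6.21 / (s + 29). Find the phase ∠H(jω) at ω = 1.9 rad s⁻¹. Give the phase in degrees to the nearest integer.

-4°

∠(j1.9 + 29) = arctan(1.9/29) = 3.75°
∠H(j1.9) = −3.75° = -3.75°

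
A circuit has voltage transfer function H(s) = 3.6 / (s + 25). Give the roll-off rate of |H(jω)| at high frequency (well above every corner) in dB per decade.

-20 dB/decade

With 0 zeros and 1 pole, the high-frequency asymptotic slope is 20 × (0 − 1) = -20 dB/decade.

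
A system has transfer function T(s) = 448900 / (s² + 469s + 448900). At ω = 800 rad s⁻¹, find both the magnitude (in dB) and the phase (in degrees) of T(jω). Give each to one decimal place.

|T| = 0.6 dB, ∠T = -117.0°

|(j800)² + 469(j800) + 448900| = |-1.911e+05 + j3.752e+05| = 4.211e+05
|T(j800)| = 448900 / 4.211e+05 = 1.0661
20 log₁₀(1.0661) = 0.56 dB
∠[(j800)² + 469(j800) + 448900] = ∠[-1.911e+05 + j3.752e+05] = 116.99°
∠T(j800) = −116.99° = -116.99°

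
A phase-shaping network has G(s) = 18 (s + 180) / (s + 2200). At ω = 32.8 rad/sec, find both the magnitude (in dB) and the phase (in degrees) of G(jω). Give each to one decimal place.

|G| = 3.5 dB, ∠G = 9.5°

|j32.8 + 180| = √(32.8² + 180²) = 183
|j32.8 + 2200| = √(32.8² + 2200²) = 2200
|G(j32.8)| = 18 × 183 / 2200 = 1.4968
20 log₁₀(1.4968) = 3.50 dB
∠(j32.8 + 180) = arctan(32.8/180) = 10.33°
∠(j32.8 + 2200) = arctan(32.8/2200) = 0.85°
∠G(j32.8) = 10.33° − 0.85° = 9.47°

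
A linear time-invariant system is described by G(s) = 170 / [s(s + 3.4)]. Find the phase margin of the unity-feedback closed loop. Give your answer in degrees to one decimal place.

14.9°

Gain crossover: |G(jω)| = 1 at ω ≈ 12.8 rad/s.
∠G(j12.8) = −90° − arctan(12.8/3.4) ≈ -165.15°
PM = 180° + (-165.15°) = 14.85°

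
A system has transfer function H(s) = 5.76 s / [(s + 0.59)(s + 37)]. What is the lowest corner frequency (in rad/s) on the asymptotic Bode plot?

Break frequencies occur at each pole and zero magnitude: 0.59 rad/s, 37 rad/s.
The lowest is 0.59 rad/s.

0.59 rad/s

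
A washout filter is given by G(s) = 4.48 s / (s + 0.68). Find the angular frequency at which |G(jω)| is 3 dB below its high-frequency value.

For a single-pole high-pass, the −3 dB point is at the pole: ω = 0.68 rad/s.

0.68 rad/s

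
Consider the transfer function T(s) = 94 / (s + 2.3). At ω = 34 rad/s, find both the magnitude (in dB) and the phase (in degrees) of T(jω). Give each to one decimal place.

|T| = 8.8 dB, ∠T = -86.1 deg

|j34 + 2.3| = √(34² + 2.3²) = 34.08
|T(j34)| = 94 / 34.08 = 2.7584
20 log₁₀(2.7584) = 8.81 dB
∠(j34 + 2.3) = arctan(34/2.3) = 86.13°
∠T(j34) = −86.13° = -86.13°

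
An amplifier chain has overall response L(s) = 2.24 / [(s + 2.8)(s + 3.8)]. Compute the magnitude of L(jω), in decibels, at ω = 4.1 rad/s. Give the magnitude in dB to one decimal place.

-21.9 dB

|j4.1 + 2.8| = √(4.1² + 2.8²) = 4.965
|j4.1 + 3.8| = √(4.1² + 3.8²) = 5.59
|L(j4.1)| = 2.24 / (4.965 × 5.59) = 0.080708
20 log₁₀(0.080708) = -21.86 dB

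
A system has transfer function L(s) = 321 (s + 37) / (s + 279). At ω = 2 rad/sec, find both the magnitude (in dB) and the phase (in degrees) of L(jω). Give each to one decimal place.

|L| = 32.6 dB, ∠L = 2.7°

|j2 + 37| = √(2² + 37²) = 37.05
|j2 + 279| = √(2² + 279²) = 279
|L(j2)| = 321 × 37.05 / 279 = 42.631
20 log₁₀(42.631) = 32.59 dB
∠(j2 + 37) = arctan(2/37) = 3.09°
∠(j2 + 279) = arctan(2/279) = 0.41°
∠L(j2) = 3.09° − 0.41° = 2.68°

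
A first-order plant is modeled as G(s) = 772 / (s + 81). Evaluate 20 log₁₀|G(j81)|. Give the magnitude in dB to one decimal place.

|j81 + 81| = √(81² + 81²) = 114.6
|G(j81)| = 772 / 114.6 = 6.7393
20 log₁₀(6.7393) = 16.57 dB

16.6 dB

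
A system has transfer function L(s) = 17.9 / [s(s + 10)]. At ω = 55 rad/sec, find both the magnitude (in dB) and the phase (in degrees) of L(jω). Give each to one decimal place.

|j55 + 10| = √(55² + 10²) = 55.9
|j55| = 55
|L(j55)| = 17.9 / (55.9 × 55) = 0.0058219
20 log₁₀(0.0058219) = -44.70 dB
∠(j55 + 10) = arctan(55/10) = 79.70°
∠(j55) = 90.00°
∠L(j55) = − (79.70° + 90.00°) = -169.70°

|L| = -44.7 dB, ∠L = -169.7°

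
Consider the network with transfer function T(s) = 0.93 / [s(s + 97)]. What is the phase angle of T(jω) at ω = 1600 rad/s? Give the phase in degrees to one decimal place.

∠(j1600 + 97) = arctan(1600/97) = 86.53°
∠(j1600) = 90.00°
∠T(j1600) = − (86.53° + 90.00°) = -176.53°

-176.5°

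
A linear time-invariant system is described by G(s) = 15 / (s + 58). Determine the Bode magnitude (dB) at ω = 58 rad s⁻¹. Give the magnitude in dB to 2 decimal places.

-14.76 dB

|j58 + 58| = √(58² + 58²) = 82.02
|G(j58)| = 15 / 82.02 = 0.18287
20 log₁₀(0.18287) = -14.757 dB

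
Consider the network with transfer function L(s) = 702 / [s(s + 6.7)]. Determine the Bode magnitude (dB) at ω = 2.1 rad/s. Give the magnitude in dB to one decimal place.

33.6 dB

|j2.1 + 6.7| = √(2.1² + 6.7²) = 7.021
|j2.1| = 2.1
|L(j2.1)| = 702 / (7.021 × 2.1) = 47.61
20 log₁₀(47.61) = 33.55 dB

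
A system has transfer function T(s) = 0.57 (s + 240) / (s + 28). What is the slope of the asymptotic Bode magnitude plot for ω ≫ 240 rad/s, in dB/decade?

0 dB/decade

With 1 zero and 1 pole, the high-frequency asymptotic slope is 20 × (1 − 1) = 0 dB/decade.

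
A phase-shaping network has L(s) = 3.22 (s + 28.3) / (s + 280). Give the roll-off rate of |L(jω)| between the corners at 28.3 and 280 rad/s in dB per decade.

20 dB/decade

In this band the factors already past their corner are: zero at 28.3; net slope = 20 dB/decade.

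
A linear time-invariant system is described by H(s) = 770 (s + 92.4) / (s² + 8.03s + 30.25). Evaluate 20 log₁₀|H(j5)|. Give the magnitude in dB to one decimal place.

64.9 dB

|j5 + 92.4| = √(5² + 92.4²) = 92.54
|(j5)² + 8.03(j5) + 30.25| = |5.25 + j40.15| = 40.49
|H(j5)| = 770 × 92.54 / 40.49 = 1759.7
20 log₁₀(1759.7) = 64.91 dB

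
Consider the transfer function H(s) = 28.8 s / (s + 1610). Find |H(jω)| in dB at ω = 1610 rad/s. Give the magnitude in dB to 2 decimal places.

|j1610| = 1610
|j1610 + 1610| = √(1610² + 1610²) = 2277
|H(j1610)| = 28.8 × 1610 / 2277 = 20.365
20 log₁₀(20.365) = 26.178 dB

26.18 dB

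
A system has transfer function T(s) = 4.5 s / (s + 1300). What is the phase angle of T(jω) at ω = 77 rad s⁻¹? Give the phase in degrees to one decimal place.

∠(j77) = 90.00°
∠(j77 + 1300) = arctan(77/1300) = 3.39°
∠T(j77) = 90.00° − 3.39° = 86.61°

86.6°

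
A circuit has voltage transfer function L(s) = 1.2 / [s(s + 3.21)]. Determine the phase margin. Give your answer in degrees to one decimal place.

Gain crossover: |L(jω)| = 1 at ω ≈ 0.371 rad/s.
∠L(j0.371) = −90° − arctan(0.371/3.21) ≈ -96.60°
PM = 180° + (-96.60°) = 83.40°

83.4°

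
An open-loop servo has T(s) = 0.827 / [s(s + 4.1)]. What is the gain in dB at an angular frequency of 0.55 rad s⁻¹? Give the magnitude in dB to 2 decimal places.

|j0.55 + 4.1| = √(0.55² + 4.1²) = 4.137
|j0.55| = 0.55
|T(j0.55)| = 0.827 / (4.137 × 0.55) = 0.36348
20 log₁₀(0.36348) = -8.790 dB

-8.79 dB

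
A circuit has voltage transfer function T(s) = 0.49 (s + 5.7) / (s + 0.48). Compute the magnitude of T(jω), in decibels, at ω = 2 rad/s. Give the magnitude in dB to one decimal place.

3.2 dB

|j2 + 5.7| = √(2² + 5.7²) = 6.041
|j2 + 0.48| = √(2² + 0.48²) = 2.057
|T(j2)| = 0.49 × 6.041 / 2.057 = 1.4391
20 log₁₀(1.4391) = 3.16 dB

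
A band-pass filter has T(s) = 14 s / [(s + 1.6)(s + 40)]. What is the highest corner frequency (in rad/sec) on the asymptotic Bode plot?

Break frequencies occur at each pole and zero magnitude: 1.6 rad/sec, 40 rad/sec.
The highest is 40 rad/sec.

40 rad/sec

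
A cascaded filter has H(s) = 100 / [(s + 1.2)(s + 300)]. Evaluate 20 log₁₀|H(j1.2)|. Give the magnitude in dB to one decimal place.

|j1.2 + 1.2| = √(1.2² + 1.2²) = 1.697
|j1.2 + 300| = √(1.2² + 300²) = 300
|H(j1.2)| = 100 / (1.697 × 300) = 0.19642
20 log₁₀(0.19642) = -14.14 dB

-14.1 dB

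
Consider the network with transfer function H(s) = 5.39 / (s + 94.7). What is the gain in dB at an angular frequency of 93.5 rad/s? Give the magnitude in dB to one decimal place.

-27.9 dB

|j93.5 + 94.7| = √(93.5² + 94.7²) = 133.1
|H(j93.5)| = 5.39 / 133.1 = 0.040502
20 log₁₀(0.040502) = -27.85 dB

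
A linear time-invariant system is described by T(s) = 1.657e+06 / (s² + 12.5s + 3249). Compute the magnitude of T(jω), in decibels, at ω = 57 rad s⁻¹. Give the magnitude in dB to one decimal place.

|(j57)² + 12.5(j57) + 3249| = |0 + j712.5| = 712.5
|T(j57)| = 1.657e+06 / 712.5 = 2325.6
20 log₁₀(2325.6) = 67.33 dB

67.3 dB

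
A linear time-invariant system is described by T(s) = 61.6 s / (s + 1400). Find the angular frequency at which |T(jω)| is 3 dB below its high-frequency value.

For a single-pole high-pass, the −3 dB point is at the pole: ω = 1400 rad/s.

1400 rad/s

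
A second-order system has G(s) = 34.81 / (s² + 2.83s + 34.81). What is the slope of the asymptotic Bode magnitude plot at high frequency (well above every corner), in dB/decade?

With 0 zeros and 2 poles, the high-frequency asymptotic slope is 20 × (0 − 2) = -40 dB/decade.

-40 dB/decade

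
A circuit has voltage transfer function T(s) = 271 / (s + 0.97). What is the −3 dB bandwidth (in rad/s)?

For a single-pole low-pass, the −3 dB point is at the pole: ω = 0.97 rad/s.

0.97 rad/s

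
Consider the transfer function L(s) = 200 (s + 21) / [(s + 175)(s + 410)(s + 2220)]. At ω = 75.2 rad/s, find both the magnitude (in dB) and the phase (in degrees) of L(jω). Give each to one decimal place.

|j75.2 + 21| = √(75.2² + 21²) = 78.08
|j75.2 + 175| = √(75.2² + 175²) = 190.5
|j75.2 + 410| = √(75.2² + 410²) = 416.8
|j75.2 + 2220| = √(75.2² + 2220²) = 2221
|L(j75.2)| = 200 × 78.08 / (190.5 × 416.8 × 2221) = 8.8542e-05
20 log₁₀(8.8542e-05) = -81.06 dB
∠(j75.2 + 21) = arctan(75.2/21) = 74.40°
∠(j75.2 + 175) = arctan(75.2/175) = 23.25°
∠(j75.2 + 410) = arctan(75.2/410) = 10.39°
∠(j75.2 + 2220) = arctan(75.2/2220) = 1.94°
∠L(j75.2) = 74.40° − (23.25° + 10.39° + 1.94°) = 38.81°

|L| = -81.1 dB, ∠L = 38.8°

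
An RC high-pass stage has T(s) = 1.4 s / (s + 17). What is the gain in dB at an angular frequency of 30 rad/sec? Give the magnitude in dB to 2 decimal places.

1.71 dB

|j30| = 30
|j30 + 17| = √(30² + 17²) = 34.48
|T(j30)| = 1.4 × 30 / 34.48 = 1.218
20 log₁₀(1.218) = 1.713 dB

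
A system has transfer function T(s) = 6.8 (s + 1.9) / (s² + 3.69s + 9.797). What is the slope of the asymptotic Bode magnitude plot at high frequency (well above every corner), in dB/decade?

-20 dB/decade

With 1 zero and 2 poles, the high-frequency asymptotic slope is 20 × (1 − 2) = -20 dB/decade.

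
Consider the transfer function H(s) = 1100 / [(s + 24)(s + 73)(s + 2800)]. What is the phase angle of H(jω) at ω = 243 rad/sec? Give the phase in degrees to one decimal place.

-162.6°

∠(j243 + 24) = arctan(243/24) = 84.36°
∠(j243 + 73) = arctan(243/73) = 73.28°
∠(j243 + 2800) = arctan(243/2800) = 4.96°
∠H(j243) = − (84.36° + 73.28° + 4.96°) = -162.60°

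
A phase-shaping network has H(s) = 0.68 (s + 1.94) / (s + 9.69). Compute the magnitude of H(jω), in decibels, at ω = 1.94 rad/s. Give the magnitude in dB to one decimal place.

-14.5 dB

|j1.94 + 1.94| = √(1.94² + 1.94²) = 2.744
|j1.94 + 9.69| = √(1.94² + 9.69²) = 9.882
|H(j1.94)| = 0.68 × 2.744 / 9.882 = 0.18879
20 log₁₀(0.18879) = -14.48 dB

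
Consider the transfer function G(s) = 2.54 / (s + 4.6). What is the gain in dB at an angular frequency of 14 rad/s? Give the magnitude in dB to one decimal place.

-15.3 dB

|j14 + 4.6| = √(14² + 4.6²) = 14.74
|G(j14)| = 2.54 / 14.74 = 0.17236
20 log₁₀(0.17236) = -15.27 dB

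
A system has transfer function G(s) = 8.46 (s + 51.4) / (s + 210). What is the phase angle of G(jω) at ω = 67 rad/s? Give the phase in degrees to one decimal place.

34.8 deg

∠(j67 + 51.4) = arctan(67/51.4) = 52.51°
∠(j67 + 210) = arctan(67/210) = 17.70°
∠G(j67) = 52.51° − 17.70° = 34.81°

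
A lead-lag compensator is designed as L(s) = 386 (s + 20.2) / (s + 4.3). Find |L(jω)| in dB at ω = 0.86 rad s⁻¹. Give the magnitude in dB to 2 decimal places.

65.01 dB

|j0.86 + 20.2| = √(0.86² + 20.2²) = 20.22
|j0.86 + 4.3| = √(0.86² + 4.3²) = 4.385
|L(j0.86)| = 386 × 20.22 / 4.385 = 1779.7
20 log₁₀(1779.7) = 65.007 dB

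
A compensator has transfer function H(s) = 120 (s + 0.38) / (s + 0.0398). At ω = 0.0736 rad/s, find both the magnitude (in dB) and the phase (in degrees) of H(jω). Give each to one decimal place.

|H| = 54.9 dB, ∠H = -50.6°

|j0.0736 + 0.38| = √(0.0736² + 0.38²) = 0.3871
|j0.0736 + 0.0398| = √(0.0736² + 0.0398²) = 0.08367
|H(j0.0736)| = 120 × 0.3871 / 0.08367 = 555.11
20 log₁₀(555.11) = 54.89 dB
∠(j0.0736 + 0.38) = arctan(0.0736/0.38) = 10.96°
∠(j0.0736 + 0.0398) = arctan(0.0736/0.0398) = 61.60°
∠H(j0.0736) = 10.96° − 61.60° = -50.64°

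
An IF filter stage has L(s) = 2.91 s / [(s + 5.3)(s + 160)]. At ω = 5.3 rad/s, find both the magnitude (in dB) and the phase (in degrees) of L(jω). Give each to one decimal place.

|j5.3| = 5.3
|j5.3 + 5.3| = √(5.3² + 5.3²) = 7.495
|j5.3 + 160| = √(5.3² + 160²) = 160.1
|L(j5.3)| = 2.91 × 5.3 / (7.495 × 160.1) = 0.012853
20 log₁₀(0.012853) = -37.82 dB
∠(j5.3) = 90.00°
∠(j5.3 + 5.3) = arctan(5.3/5.3) = 45.00°
∠(j5.3 + 160) = arctan(5.3/160) = 1.90°
∠L(j5.3) = 90.00° − (45.00° + 1.90°) = 43.10°

|L| = -37.8 dB, ∠L = 43.1°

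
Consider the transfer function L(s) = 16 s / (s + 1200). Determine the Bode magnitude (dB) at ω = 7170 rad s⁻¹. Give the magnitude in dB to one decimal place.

24.0 dB

|j7170| = 7170
|j7170 + 1200| = √(7170² + 1200²) = 7270
|L(j7170)| = 16 × 7170 / 7270 = 15.781
20 log₁₀(15.781) = 23.96 dB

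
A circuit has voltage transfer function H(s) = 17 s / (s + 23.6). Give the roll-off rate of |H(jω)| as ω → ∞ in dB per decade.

With 1 zero and 1 pole, the high-frequency asymptotic slope is 20 × (1 − 1) = 0 dB/decade.

0 dB/decade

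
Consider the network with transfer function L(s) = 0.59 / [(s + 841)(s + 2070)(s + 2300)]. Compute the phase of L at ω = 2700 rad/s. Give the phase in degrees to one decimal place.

∠(j2700 + 841) = arctan(2700/841) = 72.70°
∠(j2700 + 2070) = arctan(2700/2070) = 52.52°
∠(j2700 + 2300) = arctan(2700/2300) = 49.57°
∠L(j2700) = − (72.70° + 52.52° + 49.57°) = -174.80°

-174.8 deg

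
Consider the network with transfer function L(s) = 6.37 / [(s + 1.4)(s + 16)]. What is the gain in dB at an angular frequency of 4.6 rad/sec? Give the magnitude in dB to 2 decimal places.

-21.98 dB

|j4.6 + 1.4| = √(4.6² + 1.4²) = 4.808
|j4.6 + 16| = √(4.6² + 16²) = 16.65
|L(j4.6)| = 6.37 / (4.808 × 16.65) = 0.079576
20 log₁₀(0.079576) = -21.984 dB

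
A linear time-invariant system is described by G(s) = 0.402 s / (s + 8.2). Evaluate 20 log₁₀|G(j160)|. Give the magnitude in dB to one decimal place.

|j160| = 160
|j160 + 8.2| = √(160² + 8.2²) = 160.2
|G(j160)| = 0.402 × 160 / 160.2 = 0.40147
20 log₁₀(0.40147) = -7.93 dB

-7.9 dB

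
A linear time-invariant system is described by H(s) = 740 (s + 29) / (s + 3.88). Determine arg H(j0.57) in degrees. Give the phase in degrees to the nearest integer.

∠(j0.57 + 29) = arctan(0.57/29) = 1.13°
∠(j0.57 + 3.88) = arctan(0.57/3.88) = 8.36°
∠H(j0.57) = 1.13° − 8.36° = -7.23°

-7°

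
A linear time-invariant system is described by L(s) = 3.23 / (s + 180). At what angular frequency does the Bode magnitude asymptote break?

The single real pole at s = −180 gives a corner at ω = 180 rad/s.

180 rad/s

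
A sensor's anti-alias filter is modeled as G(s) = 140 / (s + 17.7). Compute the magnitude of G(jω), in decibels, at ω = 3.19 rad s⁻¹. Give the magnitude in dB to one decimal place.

|j3.19 + 17.7| = √(3.19² + 17.7²) = 17.99
|G(j3.19)| = 140 / 17.99 = 7.7842
20 log₁₀(7.7842) = 17.82 dB

17.8 dB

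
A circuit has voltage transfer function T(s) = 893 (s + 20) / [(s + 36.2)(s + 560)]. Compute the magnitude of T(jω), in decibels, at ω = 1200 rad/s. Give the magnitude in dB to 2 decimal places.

-3.43 dB

|j1200 + 20| = √(1200² + 20²) = 1200
|j1200 + 36.2| = √(1200² + 36.2²) = 1201
|j1200 + 560| = √(1200² + 560²) = 1324
|T(j1200)| = 893 × 1200 / (1201 × 1324) = 0.67414
20 log₁₀(0.67414) = -3.425 dB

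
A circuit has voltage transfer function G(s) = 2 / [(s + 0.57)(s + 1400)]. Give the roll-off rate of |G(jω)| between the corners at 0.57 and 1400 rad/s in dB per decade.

In this band the factors already past their corner are: pole at 0.57; net slope = -20 dB/decade.

-20 dB/decade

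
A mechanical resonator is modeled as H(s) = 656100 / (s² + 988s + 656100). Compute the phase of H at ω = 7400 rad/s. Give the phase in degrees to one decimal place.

∠[(j7400)² + 988(j7400) + 656100] = ∠[-5.4104e+07 + j7.3112e+06] = 172.30°
∠H(j7400) = −172.30° = -172.30°

-172.3 deg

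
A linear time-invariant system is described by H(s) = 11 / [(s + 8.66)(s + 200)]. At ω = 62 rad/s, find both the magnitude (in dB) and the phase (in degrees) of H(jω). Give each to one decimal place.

|H| = -61.5 dB, ∠H = -99.3°

|j62 + 8.66| = √(62² + 8.66²) = 62.6
|j62 + 200| = √(62² + 200²) = 209.4
|H(j62)| = 11 / (62.6 × 209.4) = 0.00083917
20 log₁₀(0.00083917) = -61.52 dB
∠(j62 + 8.66) = arctan(62/8.66) = 82.05°
∠(j62 + 200) = arctan(62/200) = 17.22°
∠H(j62) = − (82.05° + 17.22°) = -99.27°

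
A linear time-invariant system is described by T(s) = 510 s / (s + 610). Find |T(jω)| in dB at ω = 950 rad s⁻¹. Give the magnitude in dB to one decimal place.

52.7 dB

|j950| = 950
|j950 + 610| = √(950² + 610²) = 1129
|T(j950)| = 510 × 950 / 1129 = 429.15
20 log₁₀(429.15) = 52.65 dB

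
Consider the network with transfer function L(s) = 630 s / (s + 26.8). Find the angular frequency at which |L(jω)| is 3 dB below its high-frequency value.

26.8 rad s⁻¹

For a single-pole high-pass, the −3 dB point is at the pole: ω = 26.8 rad s⁻¹.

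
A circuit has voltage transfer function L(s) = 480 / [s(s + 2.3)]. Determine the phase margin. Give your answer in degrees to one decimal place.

Gain crossover: |L(jω)| = 1 at ω ≈ 21.8 rad/s.
∠L(j21.8) = −90° − arctan(21.8/2.3) ≈ -173.99°
PM = 180° + (-173.99°) = 6.01°

6.0°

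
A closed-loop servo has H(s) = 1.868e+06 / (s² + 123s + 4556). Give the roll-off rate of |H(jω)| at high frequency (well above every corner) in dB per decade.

-40 dB/decade

With 0 zeros and 2 poles, the high-frequency asymptotic slope is 20 × (0 − 2) = -40 dB/decade.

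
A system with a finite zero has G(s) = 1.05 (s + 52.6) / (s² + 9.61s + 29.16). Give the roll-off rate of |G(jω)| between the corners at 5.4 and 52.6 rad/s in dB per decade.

-40 dB/decade

In this band the factors already past their corner are: complex pole pair at ωₙ ≈ 5.4; net slope = -40 dB/decade.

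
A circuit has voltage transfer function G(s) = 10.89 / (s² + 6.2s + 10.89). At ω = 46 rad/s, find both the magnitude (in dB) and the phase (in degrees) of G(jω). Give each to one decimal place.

|G| = -45.8 dB, ∠G = -172.3 deg

|(j46)² + 6.2(j46) + 10.89| = |-2105.1 + j285.2| = 2124
|G(j46)| = 10.89 / 2124 = 0.0051263
20 log₁₀(0.0051263) = -45.80 dB
∠[(j46)² + 6.2(j46) + 10.89] = ∠[-2105.1 + j285.2] = 172.28°
∠G(j46) = −172.28° = -172.28°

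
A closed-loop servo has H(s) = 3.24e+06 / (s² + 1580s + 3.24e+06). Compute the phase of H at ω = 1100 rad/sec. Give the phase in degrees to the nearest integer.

-41°

∠[(j1100)² + 1580(j1100) + 3.24e+06] = ∠[2.03e+06 + j1.738e+06] = 40.57°
∠H(j1100) = −40.57° = -40.57°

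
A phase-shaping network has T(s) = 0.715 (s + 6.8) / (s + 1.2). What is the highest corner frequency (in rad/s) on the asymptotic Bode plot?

6.8 rad/s

Break frequencies occur at each pole and zero magnitude: 1.2 rad/s, 6.8 rad/s.
The highest is 6.8 rad/s.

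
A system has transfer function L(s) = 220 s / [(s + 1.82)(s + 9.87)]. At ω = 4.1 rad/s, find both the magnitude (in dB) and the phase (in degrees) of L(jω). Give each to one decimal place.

|L| = 25.5 dB, ∠L = 1.4°

|j4.1| = 4.1
|j4.1 + 1.82| = √(4.1² + 1.82²) = 4.486
|j4.1 + 9.87| = √(4.1² + 9.87²) = 10.69
|L(j4.1)| = 220 × 4.1 / (4.486 × 10.69) = 18.814
20 log₁₀(18.814) = 25.49 dB
∠(j4.1) = 90.00°
∠(j4.1 + 1.82) = arctan(4.1/1.82) = 66.06°
∠(j4.1 + 9.87) = arctan(4.1/9.87) = 22.56°
∠L(j4.1) = 90.00° − (66.06° + 22.56°) = 1.38°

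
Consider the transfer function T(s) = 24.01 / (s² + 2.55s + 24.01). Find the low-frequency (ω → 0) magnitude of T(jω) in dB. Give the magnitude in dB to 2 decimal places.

0.00 dB

T(0) = 24.01 / 24.01 = 1
20 log₁₀(1) = 0.000 dB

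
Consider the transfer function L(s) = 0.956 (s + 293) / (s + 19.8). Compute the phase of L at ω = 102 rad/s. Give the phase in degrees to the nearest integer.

∠(j102 + 293) = arctan(102/293) = 19.19°
∠(j102 + 19.8) = arctan(102/19.8) = 79.01°
∠L(j102) = 19.19° − 79.01° = -59.82°

-60 deg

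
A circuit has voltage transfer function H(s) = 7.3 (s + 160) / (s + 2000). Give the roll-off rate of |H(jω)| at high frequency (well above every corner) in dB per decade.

With 1 zero and 1 pole, the high-frequency asymptotic slope is 20 × (1 − 1) = 0 dB/decade.

0 dB/decade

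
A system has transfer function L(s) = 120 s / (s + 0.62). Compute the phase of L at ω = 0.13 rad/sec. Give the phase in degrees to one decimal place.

78.2°

∠(j0.13) = 90.00°
∠(j0.13 + 0.62) = arctan(0.13/0.62) = 11.84°
∠L(j0.13) = 90.00° − 11.84° = 78.16°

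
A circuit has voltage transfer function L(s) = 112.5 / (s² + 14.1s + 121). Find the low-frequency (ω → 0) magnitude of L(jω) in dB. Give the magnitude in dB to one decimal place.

-0.6 dB

L(0) = 112.5 / 121 = 0.92975
20 log₁₀(0.92975) = -0.63 dB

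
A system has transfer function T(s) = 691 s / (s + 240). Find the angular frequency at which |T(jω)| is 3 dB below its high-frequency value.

240 rad s⁻¹

For a single-pole high-pass, the −3 dB point is at the pole: ω = 240 rad s⁻¹.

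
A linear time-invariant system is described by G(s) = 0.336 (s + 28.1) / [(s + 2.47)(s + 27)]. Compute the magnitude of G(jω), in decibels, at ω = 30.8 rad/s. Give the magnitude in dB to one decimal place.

|j30.8 + 28.1| = √(30.8² + 28.1²) = 41.69
|j30.8 + 2.47| = √(30.8² + 2.47²) = 30.9
|j30.8 + 27| = √(30.8² + 27²) = 40.96
|G(j30.8)| = 0.336 × 41.69 / (30.9 × 40.96) = 0.011069
20 log₁₀(0.011069) = -39.12 dB

-39.1 dB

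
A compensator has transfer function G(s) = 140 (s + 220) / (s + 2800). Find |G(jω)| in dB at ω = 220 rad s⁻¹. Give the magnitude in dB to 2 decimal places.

23.81 dB

|j220 + 220| = √(220² + 220²) = 311.1
|j220 + 2800| = √(220² + 2800²) = 2809
|G(j220)| = 140 × 311.1 / 2809 = 15.509
20 log₁₀(15.509) = 23.811 dB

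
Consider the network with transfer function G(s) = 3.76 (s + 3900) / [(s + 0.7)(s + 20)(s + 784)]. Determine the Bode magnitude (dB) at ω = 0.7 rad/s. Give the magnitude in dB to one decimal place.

|j0.7 + 3900| = √(0.7² + 3900²) = 3900
|j0.7 + 0.7| = √(0.7² + 0.7²) = 0.9899
|j0.7 + 20| = √(0.7² + 20²) = 20.01
|j0.7 + 784| = √(0.7² + 784²) = 784
|G(j0.7)| = 3.76 × 3900 / (0.9899 × 20.01 × 784) = 0.94412
20 log₁₀(0.94412) = -0.50 dB

-0.5 dB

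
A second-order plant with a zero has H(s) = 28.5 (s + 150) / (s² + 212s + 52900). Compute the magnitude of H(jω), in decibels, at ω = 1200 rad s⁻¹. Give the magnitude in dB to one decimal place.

-32.2 dB

|j1200 + 150| = √(1200² + 150²) = 1209
|(j1200)² + 212(j1200) + 52900| = |-1.3871e+06 + j2.544e+05| = 1.41e+06
|H(j1200)| = 28.5 × 1209 / 1.41e+06 = 0.02444
20 log₁₀(0.02444) = -32.24 dB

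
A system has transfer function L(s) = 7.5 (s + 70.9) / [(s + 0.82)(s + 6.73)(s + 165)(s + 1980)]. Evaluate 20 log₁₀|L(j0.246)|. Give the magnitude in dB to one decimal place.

-71.0 dB

|j0.246 + 70.9| = √(0.246² + 70.9²) = 70.9
|j0.246 + 0.82| = √(0.246² + 0.82²) = 0.8561
|j0.246 + 6.73| = √(0.246² + 6.73²) = 6.734
|j0.246 + 165| = √(0.246² + 165²) = 165
|j0.246 + 1980| = √(0.246² + 1980²) = 1980
|L(j0.246)| = 7.5 × 70.9 / (0.8561 × 6.734 × 165 × 1980) = 0.00028231
20 log₁₀(0.00028231) = -70.99 dB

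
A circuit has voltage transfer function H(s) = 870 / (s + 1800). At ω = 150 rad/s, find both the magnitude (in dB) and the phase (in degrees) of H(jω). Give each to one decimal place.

|H| = -6.3 dB, ∠H = -4.8 deg

|j150 + 1800| = √(150² + 1800²) = 1806
|H(j150)| = 870 / 1806 = 0.48166
20 log₁₀(0.48166) = -6.35 dB
∠(j150 + 1800) = arctan(150/1800) = 4.76°
∠H(j150) = −4.76° = -4.76°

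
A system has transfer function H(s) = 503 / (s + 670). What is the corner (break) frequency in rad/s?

The single real pole at s = −670 gives a corner at ω = 670 rad/s.

670 rad/s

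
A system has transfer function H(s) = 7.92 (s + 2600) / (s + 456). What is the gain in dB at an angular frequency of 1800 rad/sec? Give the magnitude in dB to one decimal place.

22.6 dB

|j1800 + 2600| = √(1800² + 2600²) = 3162
|j1800 + 456| = √(1800² + 456²) = 1857
|H(j1800)| = 7.92 × 3162 / 1857 = 13.488
20 log₁₀(13.488) = 22.60 dB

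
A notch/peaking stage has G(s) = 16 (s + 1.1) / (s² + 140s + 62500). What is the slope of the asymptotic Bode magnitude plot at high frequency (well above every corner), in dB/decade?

With 1 zero and 2 poles, the high-frequency asymptotic slope is 20 × (1 − 2) = -20 dB/decade.

-20 dB/decade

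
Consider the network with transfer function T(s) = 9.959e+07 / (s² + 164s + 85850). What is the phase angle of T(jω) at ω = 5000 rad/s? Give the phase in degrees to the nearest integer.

-178°

∠[(j5000)² + 164(j5000) + 85850] = ∠[-2.4914e+07 + j8.2e+05] = 178.11°
∠T(j5000) = −178.11° = -178.11°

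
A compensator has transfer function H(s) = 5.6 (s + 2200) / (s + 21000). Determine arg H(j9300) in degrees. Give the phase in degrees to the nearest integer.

∠(j9300 + 2200) = arctan(9300/2200) = 76.69°
∠(j9300 + 21000) = arctan(9300/21000) = 23.89°
∠H(j9300) = 76.69° − 23.89° = 52.80°

53°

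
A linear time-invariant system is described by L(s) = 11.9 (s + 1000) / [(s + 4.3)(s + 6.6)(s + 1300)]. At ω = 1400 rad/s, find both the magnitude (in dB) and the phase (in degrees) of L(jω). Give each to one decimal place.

|j1400 + 1000| = √(1400² + 1000²) = 1720
|j1400 + 4.3| = √(1400² + 4.3²) = 1400
|j1400 + 6.6| = √(1400² + 6.6²) = 1400
|j1400 + 1300| = √(1400² + 1300²) = 1910
|L(j1400)| = 11.9 × 1720 / (1400 × 1400 × 1910) = 5.4674e-06
20 log₁₀(5.4674e-06) = -105.24 dB
∠(j1400 + 1000) = arctan(1400/1000) = 54.46°
∠(j1400 + 4.3) = arctan(1400/4.3) = 89.82°
∠(j1400 + 6.6) = arctan(1400/6.6) = 89.73°
∠(j1400 + 1300) = arctan(1400/1300) = 47.12°
∠L(j1400) = 54.46° − (89.82° + 89.73° + 47.12°) = -172.21°

|L| = -105.2 dB, ∠L = -172.2°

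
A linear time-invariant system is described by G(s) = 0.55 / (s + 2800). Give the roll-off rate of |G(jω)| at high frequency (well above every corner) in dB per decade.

-20 dB/decade

With 0 zeros and 1 pole, the high-frequency asymptotic slope is 20 × (0 − 1) = -20 dB/decade.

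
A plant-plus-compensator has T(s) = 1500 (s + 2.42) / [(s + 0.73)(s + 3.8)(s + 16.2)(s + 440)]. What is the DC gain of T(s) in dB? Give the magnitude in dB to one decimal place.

-14.7 dB

T(0) = 1500 × 2.42 / (0.73 × 3.8 × 16.2 × 440) = 0.18358
20 log₁₀(0.18358) = -14.72 dB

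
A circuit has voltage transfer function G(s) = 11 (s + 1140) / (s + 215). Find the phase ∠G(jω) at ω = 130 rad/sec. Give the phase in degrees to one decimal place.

∠(j130 + 1140) = arctan(130/1140) = 6.51°
∠(j130 + 215) = arctan(130/215) = 31.16°
∠G(j130) = 6.51° − 31.16° = -24.65°

-24.7°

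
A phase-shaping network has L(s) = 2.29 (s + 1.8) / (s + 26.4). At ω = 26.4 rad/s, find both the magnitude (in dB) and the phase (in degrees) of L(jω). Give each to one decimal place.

|j26.4 + 1.8| = √(26.4² + 1.8²) = 26.46
|j26.4 + 26.4| = √(26.4² + 26.4²) = 37.34
|L(j26.4)| = 2.29 × 26.46 / 37.34 = 1.623
20 log₁₀(1.623) = 4.21 dB
∠(j26.4 + 1.8) = arctan(26.4/1.8) = 86.10°
∠(j26.4 + 26.4) = arctan(26.4/26.4) = 45.00°
∠L(j26.4) = 86.10° − 45.00° = 41.10°

|L| = 4.2 dB, ∠L = 41.1°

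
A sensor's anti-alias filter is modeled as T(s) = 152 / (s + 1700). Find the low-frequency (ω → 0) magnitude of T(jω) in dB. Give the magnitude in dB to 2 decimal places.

T(0) = 152 / 1700 = 0.089412
20 log₁₀(0.089412) = -20.972 dB

-20.97 dB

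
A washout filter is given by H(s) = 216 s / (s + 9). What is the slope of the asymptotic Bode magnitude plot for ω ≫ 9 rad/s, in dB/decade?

With 1 zero and 1 pole, the high-frequency asymptotic slope is 20 × (1 − 1) = 0 dB/decade.

0 dB/decade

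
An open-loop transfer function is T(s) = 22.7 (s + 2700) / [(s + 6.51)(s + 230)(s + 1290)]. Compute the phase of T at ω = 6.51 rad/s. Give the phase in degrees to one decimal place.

-46.8°

∠(j6.51 + 2700) = arctan(6.51/2700) = 0.14°
∠(j6.51 + 6.51) = arctan(6.51/6.51) = 45.00°
∠(j6.51 + 230) = arctan(6.51/230) = 1.62°
∠(j6.51 + 1290) = arctan(6.51/1290) = 0.29°
∠T(j6.51) = 0.14° − (45.00° + 1.62° + 0.29°) = -46.77°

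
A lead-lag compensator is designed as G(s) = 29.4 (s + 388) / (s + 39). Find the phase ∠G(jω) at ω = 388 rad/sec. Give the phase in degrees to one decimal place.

∠(j388 + 388) = arctan(388/388) = 45.00°
∠(j388 + 39) = arctan(388/39) = 84.26°
∠G(j388) = 45.00° − 84.26° = -39.26°

-39.3°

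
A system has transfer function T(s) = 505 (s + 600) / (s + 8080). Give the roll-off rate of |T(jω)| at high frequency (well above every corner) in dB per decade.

0 dB/decade

With 1 zero and 1 pole, the high-frequency asymptotic slope is 20 × (1 − 1) = 0 dB/decade.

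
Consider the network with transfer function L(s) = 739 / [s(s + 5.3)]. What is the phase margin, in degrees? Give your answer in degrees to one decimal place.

Gain crossover: |L(jω)| = 1 at ω ≈ 26.9 rad s⁻¹.
∠L(j26.9) = −90° − arctan(26.9/5.3) ≈ -168.87°
PM = 180° + (-168.87°) = 11.13°

11.1°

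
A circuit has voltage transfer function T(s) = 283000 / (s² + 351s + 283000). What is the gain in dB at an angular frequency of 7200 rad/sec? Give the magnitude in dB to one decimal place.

-45.2 dB

|(j7200)² + 351(j7200) + 283000| = |-5.1557e+07 + j2.5272e+06| = 5.162e+07
|T(j7200)| = 283000 / 5.162e+07 = 0.0054825
20 log₁₀(0.0054825) = -45.22 dB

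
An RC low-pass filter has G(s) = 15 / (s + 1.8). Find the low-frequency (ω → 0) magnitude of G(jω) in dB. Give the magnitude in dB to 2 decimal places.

G(0) = 15 / 1.8 = 8.3333
20 log₁₀(8.3333) = 18.416 dB

18.42 dB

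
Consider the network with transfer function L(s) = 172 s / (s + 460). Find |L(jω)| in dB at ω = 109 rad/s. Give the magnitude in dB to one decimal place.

32.0 dB

|j109| = 109
|j109 + 460| = √(109² + 460²) = 472.7
|L(j109)| = 172 × 109 / 472.7 = 39.658
20 log₁₀(39.658) = 31.97 dB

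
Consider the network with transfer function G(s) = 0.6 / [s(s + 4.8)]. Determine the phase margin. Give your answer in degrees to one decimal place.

Gain crossover: |G(jω)| = 1 at ω ≈ 0.125 rad/s.
∠G(j0.125) = −90° − arctan(0.125/4.8) ≈ -91.49°
PM = 180° + (-91.49°) = 88.51°

88.5°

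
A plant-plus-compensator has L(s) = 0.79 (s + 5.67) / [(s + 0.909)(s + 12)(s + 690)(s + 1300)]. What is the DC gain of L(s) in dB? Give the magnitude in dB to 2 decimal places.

-126.79 dB

L(0) = 0.79 × 5.67 / (0.909 × 12 × 690 × 1300) = 4.578e-07
20 log₁₀(4.578e-07) = -126.787 dB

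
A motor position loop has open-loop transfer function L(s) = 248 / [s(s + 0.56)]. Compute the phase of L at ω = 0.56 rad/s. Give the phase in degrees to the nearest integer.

-135°

∠(j0.56 + 0.56) = arctan(0.56/0.56) = 45.00°
∠(j0.56) = 90.00°
∠L(j0.56) = − (45.00° + 90.00°) = -135.00°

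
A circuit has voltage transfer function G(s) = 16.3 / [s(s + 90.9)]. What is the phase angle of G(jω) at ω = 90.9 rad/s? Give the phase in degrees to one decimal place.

∠(j90.9 + 90.9) = arctan(90.9/90.9) = 45.00°
∠(j90.9) = 90.00°
∠G(j90.9) = − (45.00° + 90.00°) = -135.00°

-135.0°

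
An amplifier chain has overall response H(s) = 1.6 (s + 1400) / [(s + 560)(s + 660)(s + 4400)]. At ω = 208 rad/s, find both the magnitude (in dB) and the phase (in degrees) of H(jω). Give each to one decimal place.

|H| = -118.1 dB, ∠H = -32.1°

|j208 + 1400| = √(208² + 1400²) = 1415
|j208 + 560| = √(208² + 560²) = 597.4
|j208 + 660| = √(208² + 660²) = 692
|j208 + 4400| = √(208² + 4400²) = 4405
|H(j208)| = 1.6 × 1415 / (597.4 × 692 × 4405) = 1.2436e-06
20 log₁₀(1.2436e-06) = -118.11 dB
∠(j208 + 1400) = arctan(208/1400) = 8.45°
∠(j208 + 560) = arctan(208/560) = 20.38°
∠(j208 + 660) = arctan(208/660) = 17.49°
∠(j208 + 4400) = arctan(208/4400) = 2.71°
∠H(j208) = 8.45° − (20.38° + 17.49° + 2.71°) = -32.12°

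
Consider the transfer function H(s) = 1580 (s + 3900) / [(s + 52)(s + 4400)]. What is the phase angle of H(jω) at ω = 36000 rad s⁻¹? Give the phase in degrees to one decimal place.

∠(j36000 + 3900) = arctan(36000/3900) = 83.82°
∠(j36000 + 52) = arctan(36000/52) = 89.92°
∠(j36000 + 4400) = arctan(36000/4400) = 83.03°
∠H(j36000) = 83.82° − (89.92° + 83.03°) = -89.13°

-89.1°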